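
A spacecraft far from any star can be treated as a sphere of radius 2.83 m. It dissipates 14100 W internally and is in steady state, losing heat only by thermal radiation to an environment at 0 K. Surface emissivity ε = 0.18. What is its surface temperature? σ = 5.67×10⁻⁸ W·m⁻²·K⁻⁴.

T ≈ 342 K

Steady state: internal power = radiated power, P = εσA T⁴.
Radiating area A = 4πr² = 100.6 m².
T⁴ = P/(εσA) = 14100/(0.18·5.67×10⁻⁸·100.6) = 1.373×10¹⁰ K⁴.
T = (1.373×10¹⁰)^(1/4).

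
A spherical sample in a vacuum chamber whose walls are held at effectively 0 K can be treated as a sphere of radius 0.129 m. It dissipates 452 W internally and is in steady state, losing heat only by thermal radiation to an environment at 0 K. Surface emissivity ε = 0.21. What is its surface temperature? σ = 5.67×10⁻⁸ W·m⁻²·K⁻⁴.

T ≈ 653 K

Steady state: internal power = radiated power, P = εσA T⁴.
Radiating area A = 4πr² = 0.2091 m².
T⁴ = P/(εσA) = 452/(0.21·5.67×10⁻⁸·0.2091) = 1.815×10¹¹ K⁴.
T = (1.815×10¹¹)^(1/4).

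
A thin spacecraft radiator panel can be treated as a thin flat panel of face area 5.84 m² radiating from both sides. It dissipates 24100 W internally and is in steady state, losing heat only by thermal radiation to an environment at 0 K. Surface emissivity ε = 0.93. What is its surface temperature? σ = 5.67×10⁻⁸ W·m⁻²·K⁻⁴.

T ≈ 445 K

Steady state: internal power = radiated power, P = εσA T⁴.
Radiating area A = 2·5.84 = 11.68 m².
T⁴ = P/(εσA) = 24100/(0.93·5.67×10⁻⁸·11.68) = 3.913×10¹⁰ K⁴.
T = (3.913×10¹⁰)^(1/4).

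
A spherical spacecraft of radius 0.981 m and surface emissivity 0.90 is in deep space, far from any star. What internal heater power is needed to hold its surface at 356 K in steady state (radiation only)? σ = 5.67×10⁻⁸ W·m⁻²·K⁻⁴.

P ≈ 9910 W

P = εσ·4πr²·T⁴.
4πr² = 12.09 m²; T⁴ = 1.606×10¹⁰ K⁴.
P = 0.90·5.67×10⁻⁸·12.09·1.606×10¹⁰.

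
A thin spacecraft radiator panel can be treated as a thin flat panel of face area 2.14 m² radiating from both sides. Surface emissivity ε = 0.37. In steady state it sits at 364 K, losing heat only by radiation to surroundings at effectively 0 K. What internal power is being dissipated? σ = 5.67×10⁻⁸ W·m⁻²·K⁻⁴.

Steady state: P = εσA T⁴.
A = 2·2.14 = 4.280 m²; T⁴ = (364)⁴ = 1.756×10¹⁰ K⁴.
P = 0.37 × 5.67×10⁻⁸ × 4.280 × 1.756×10¹⁰.

P ≈ 1580 W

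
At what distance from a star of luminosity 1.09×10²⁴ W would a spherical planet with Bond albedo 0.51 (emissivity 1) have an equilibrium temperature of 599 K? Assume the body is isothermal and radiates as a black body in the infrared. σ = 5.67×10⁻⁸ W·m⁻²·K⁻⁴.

d ≈ 1.21×10⁹ m

For an isothermal black-emitting sphere, (1−a)S·πr² = σ·4πr²·T⁴ ⇒ S = 4σT⁴/(1−a).
S = 4·5.67×10⁻⁸·(599)⁴/0.490 = 59590 W/m².
Flux falls as S = L/(4πd²), so d = √(L/(4πS)) = √(1.09×10²⁴/(4π·59590)).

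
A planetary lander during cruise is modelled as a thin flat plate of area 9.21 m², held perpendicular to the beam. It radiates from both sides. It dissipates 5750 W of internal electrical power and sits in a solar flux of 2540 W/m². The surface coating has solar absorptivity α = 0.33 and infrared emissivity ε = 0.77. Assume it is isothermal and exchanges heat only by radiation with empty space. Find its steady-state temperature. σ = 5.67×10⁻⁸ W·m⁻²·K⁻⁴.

T ≈ 360 K

At steady state, absorbed solar power + internal power = radiated power.
Absorbed: α·S·A_cross = 0.33·2540·9.210 = 7720 W (cross-section A).
Total input = 7720 + 5750 = 13470 W.
Radiated: εσ·A_surf·T⁴ with A_surf = 2A = 18.42 m².
T⁴ = 13470/(0.77·5.67×10⁻⁸·18.42) = 1.675×10¹⁰ K⁴.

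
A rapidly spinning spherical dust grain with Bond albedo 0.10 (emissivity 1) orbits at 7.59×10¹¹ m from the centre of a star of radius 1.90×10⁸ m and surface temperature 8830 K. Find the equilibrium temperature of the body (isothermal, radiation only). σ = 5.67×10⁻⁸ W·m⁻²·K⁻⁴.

The star's surface emits σT_*⁴; at distance d the flux is S = σT_*⁴(R_*/d)².
S = 5.67×10⁻⁸·(8830)⁴·(1.90×10⁸/7.59×10¹¹)² = 21.60 W/m².
For an isothermal sphere T⁴ = (1−a)S/(4σ) = 8.571×10⁷ K⁴.

T ≈ 96.2 K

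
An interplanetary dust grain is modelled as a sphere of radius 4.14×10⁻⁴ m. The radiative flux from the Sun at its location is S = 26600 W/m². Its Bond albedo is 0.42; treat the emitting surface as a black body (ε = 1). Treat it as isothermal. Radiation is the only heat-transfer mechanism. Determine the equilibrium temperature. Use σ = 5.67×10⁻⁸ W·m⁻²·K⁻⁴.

T ≈ 511 K

At equilibrium, absorbed power = emitted power.
Absorbing cross-section = πr² = 5.385×10⁻⁷ m²; emitting surface = 4πr² = 2.154×10⁻⁶ m² (ratio 4).
(1−a)S·A_cross = εσ·A_surf·T⁴  ⇒  T⁴ = (1−a)S/(4σ).
T⁴ = 0.580·26600/(4·5.67×10⁻⁸) = 6.802×10¹⁰ K⁴.
T = (6.802×10¹⁰)^(1/4).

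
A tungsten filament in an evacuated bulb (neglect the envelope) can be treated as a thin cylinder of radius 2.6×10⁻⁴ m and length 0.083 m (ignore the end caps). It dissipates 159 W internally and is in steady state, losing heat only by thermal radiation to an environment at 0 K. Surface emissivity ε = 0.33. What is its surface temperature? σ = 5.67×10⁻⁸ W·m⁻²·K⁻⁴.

T ≈ 2810 K

Steady state: internal power = radiated power, P = εσA T⁴.
Radiating area A = 2πrL = 1.356×10⁻⁴ m².
T⁴ = P/(εσA) = 159/(0.33·5.67×10⁻⁸·1.356×10⁻⁴) = 6.267×10¹³ K⁴.
T = (6.267×10¹³)^(1/4).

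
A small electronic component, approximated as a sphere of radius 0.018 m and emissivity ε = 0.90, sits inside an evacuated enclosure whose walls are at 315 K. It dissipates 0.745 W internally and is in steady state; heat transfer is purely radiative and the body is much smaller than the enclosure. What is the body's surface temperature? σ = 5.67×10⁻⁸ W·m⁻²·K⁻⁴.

For a small grey body in a large enclosure, net radiated power = εσA(T⁴ − T_w⁴).
Steady state: P = εσA(T⁴ − T_w⁴) with A = 4πr² = 0.004072 m².
T⁴ = P/(εσA) + T_w⁴ = 0.745/(0.90·5.67×10⁻⁸·0.004072) + (315)⁴
    = 3.586×10⁹ + 9.846×10⁹ = 1.343×10¹⁰ K⁴.

T ≈ 340 K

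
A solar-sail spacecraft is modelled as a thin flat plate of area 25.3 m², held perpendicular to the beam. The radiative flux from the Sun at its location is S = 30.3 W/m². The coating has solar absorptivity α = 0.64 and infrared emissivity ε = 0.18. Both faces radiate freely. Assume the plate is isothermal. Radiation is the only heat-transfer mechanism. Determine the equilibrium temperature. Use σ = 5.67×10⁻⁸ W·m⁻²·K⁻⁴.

T ≈ 176 K

At equilibrium, absorbed power = emitted power.
Absorbing cross-section = A = 25.30 m²; emitting surface = 2A = 50.60 m² (ratio 2).
αS·A_cross = εσ·A_surf·T⁴  ⇒  T⁴ = αS/(ε·2σ).
T⁴ = 0.640·30.3/(0.18·2·5.67×10⁻⁸) = 9.500×10⁸ K⁴.
T = (9.500×10⁸)^(1/4).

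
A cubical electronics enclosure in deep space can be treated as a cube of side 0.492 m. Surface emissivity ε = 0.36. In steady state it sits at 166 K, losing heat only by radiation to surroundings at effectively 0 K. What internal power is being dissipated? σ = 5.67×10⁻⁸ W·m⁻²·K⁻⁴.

Steady state: P = εσA T⁴.
A = 6L² = 1.452 m²; T⁴ = (166)⁴ = 7.593×10⁸ K⁴.
P = 0.36 × 5.67×10⁻⁸ × 1.452 × 7.593×10⁸.

P ≈ 22.5 W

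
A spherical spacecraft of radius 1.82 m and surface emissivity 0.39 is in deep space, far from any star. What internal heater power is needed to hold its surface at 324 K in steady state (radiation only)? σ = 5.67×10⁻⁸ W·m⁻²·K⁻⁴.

P ≈ 10100 W

P = εσ·4πr²·T⁴.
4πr² = 41.62 m²; T⁴ = 1.102×10¹⁰ K⁴.
P = 0.39·5.67×10⁻⁸·41.62·1.102×10¹⁰.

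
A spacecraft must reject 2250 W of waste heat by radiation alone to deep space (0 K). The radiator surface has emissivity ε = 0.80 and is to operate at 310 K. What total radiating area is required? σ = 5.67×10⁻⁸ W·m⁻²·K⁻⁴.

P = εσA T⁴ ⇒ A = P/(εσT⁴).
T⁴ = 9.235×10⁹ K⁴.
A = 2250/(0.80 × 5.67×10⁻⁸ × 9.235×10⁹).

A ≈ 5.37 m²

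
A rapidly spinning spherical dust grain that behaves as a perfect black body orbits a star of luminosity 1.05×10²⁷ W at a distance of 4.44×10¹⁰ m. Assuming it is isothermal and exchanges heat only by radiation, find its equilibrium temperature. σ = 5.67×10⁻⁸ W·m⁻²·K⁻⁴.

T ≈ 657 K

First find the stellar flux at distance d: S = L/(4πd²) = 1.05×10²⁷/(4π·(4.44×10¹⁰)²) = 42390 W/m².
For an isothermal sphere, absorbed (1−a)S·πr² = emitted σ·4πr²·T⁴, so T⁴ = (1−a)S/(4σ).
T⁴ = 1.00·42390/(4·5.67×10⁻⁸) = 1.869×10¹¹ K⁴.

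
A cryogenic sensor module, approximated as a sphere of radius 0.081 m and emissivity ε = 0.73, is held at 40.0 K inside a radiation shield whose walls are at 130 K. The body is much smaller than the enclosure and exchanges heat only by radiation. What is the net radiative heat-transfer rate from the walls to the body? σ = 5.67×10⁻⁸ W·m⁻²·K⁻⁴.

P_net ≈ 0.966 W

For a small grey body in a large enclosure: P_net = εσA(T_body⁴ − T_wall⁴).
A = 4πr² = 0.08245 m²; T_body⁴ − T_wall⁴ = 2.560×10⁶ − 2.856×10⁸ = -2.830×10⁸ K⁴.
|P_net| = 0.73·5.67×10⁻⁸·0.08245·2.830×10⁸.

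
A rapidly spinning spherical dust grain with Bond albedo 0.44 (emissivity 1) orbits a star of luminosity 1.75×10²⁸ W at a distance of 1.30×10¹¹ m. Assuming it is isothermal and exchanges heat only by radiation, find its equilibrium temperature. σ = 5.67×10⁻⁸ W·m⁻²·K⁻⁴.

T ≈ 672 K

First find the stellar flux at distance d: S = L/(4πd²) = 1.75×10²⁸/(4π·(1.30×10¹¹)²) = 82400 W/m².
For an isothermal sphere, absorbed (1−a)S·πr² = emitted σ·4πr²·T⁴, so T⁴ = (1−a)S/(4σ).
T⁴ = 0.560·82400/(4·5.67×10⁻⁸) = 2.035×10¹¹ K⁴.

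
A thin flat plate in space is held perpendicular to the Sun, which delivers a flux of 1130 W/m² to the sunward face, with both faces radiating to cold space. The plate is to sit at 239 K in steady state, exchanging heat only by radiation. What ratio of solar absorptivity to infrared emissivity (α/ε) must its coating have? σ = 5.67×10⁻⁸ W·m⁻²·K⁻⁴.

Balance: αS·A = εσ·2A·T⁴ ⇒ α/ε = 2σT⁴/S.
α/ε = 2·5.67×10⁻⁸·(239)⁴/1130 = 2·5.67×10⁻⁸·3.263×10⁹/1130.

α/ε ≈ 0.327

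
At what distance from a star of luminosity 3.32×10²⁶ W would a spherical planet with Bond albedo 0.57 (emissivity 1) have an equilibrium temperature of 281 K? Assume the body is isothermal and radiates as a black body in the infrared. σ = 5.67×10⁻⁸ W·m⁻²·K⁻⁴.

For an isothermal black-emitting sphere, (1−a)S·πr² = σ·4πr²·T⁴ ⇒ S = 4σT⁴/(1−a).
S = 4·5.67×10⁻⁸·(281)⁴/0.430 = 3289 W/m².
Flux falls as S = L/(4πd²), so d = √(L/(4πS)) = √(3.32×10²⁶/(4π·3289)).

d ≈ 8.96×10¹⁰ m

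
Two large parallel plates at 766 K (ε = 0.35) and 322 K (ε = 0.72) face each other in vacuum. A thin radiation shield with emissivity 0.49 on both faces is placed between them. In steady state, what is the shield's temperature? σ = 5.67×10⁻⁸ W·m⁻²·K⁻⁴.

In steady state the net flux on the hot side equals that on the cold side.
σ(T₁⁴−T_s⁴)/D₁ = σ(T_s⁴−T₂⁴)/D₂, with D₁ = 1/ε₁+1/ε_s−1 = 3.898, D₂ = 1/ε_s+1/ε₂−1 = 2.430.
Solve for T_s⁴: T_s⁴ = (D₂·T₁⁴ + D₁·T₂⁴)/(D₁+D₂) = 1.388×10¹¹ K⁴.

T_s ≈ 610 K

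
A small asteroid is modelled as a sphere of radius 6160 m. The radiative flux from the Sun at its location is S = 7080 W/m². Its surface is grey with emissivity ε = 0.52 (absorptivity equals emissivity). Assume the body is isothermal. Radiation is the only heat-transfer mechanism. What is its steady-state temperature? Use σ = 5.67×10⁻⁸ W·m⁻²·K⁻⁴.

T ≈ 420 K

At equilibrium, absorbed power = emitted power.
Absorbing cross-section = πr² = 1.192×10⁸ m²; emitting surface = 4πr² = 4.768×10⁸ m² (ratio 4).
εS·A_cross = εσ·A_surf·T⁴  ⇒  T⁴ = S/(4σ)   (ε cancels).
T⁴ = 7080/(4·5.67×10⁻⁸) = 3.122×10¹⁰ K⁴.
T = (3.122×10¹⁰)^(1/4).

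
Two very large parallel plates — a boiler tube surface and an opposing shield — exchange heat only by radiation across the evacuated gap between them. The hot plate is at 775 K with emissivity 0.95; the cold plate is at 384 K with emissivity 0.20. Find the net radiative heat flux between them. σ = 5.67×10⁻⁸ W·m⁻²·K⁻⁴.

q ≈ 3800 W/m²

For two infinite grey parallel plates, q = σ(T₁⁴ − T₂⁴)/(1/ε₁ + 1/ε₂ − 1).
T₁⁴ − T₂⁴ = 3.608×10¹¹ − 2.174×10¹⁰ = 3.390×10¹¹ K⁴.
1/ε₁ + 1/ε₂ − 1 = 1.053 + 5.000 − 1 = 5.053.
q = 5.67×10⁻⁸ × 3.390×10¹¹ / 5.053.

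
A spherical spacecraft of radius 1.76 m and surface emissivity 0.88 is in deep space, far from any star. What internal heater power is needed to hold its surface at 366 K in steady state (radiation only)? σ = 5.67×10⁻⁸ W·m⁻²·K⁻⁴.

P ≈ 34900 W

P = εσ·4πr²·T⁴.
4πr² = 38.93 m²; T⁴ = 1.794×10¹⁰ K⁴.
P = 0.88·5.67×10⁻⁸·38.93·1.794×10¹⁰.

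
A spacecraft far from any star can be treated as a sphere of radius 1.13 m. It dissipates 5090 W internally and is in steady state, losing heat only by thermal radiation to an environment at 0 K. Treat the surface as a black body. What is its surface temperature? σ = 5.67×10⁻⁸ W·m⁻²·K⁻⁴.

Steady state: internal power = radiated power, P = εσA T⁴.
Radiating area A = 4πr² = 16.05 m².
T⁴ = P/(εσA) = 5090/(1.0·5.67×10⁻⁸·16.05) = 5.595×10⁹ K⁴.
T = (5.595×10⁹)^(1/4).

T ≈ 273 K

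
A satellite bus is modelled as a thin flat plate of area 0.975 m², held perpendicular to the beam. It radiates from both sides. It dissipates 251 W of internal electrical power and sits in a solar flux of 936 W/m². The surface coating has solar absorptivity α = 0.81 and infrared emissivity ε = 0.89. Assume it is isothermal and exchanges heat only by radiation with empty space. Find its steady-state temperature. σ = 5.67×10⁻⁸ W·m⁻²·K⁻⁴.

At steady state, absorbed solar power + internal power = radiated power.
Absorbed: α·S·A_cross = 0.81·936·0.9750 = 739.2 W (cross-section A).
Total input = 739.2 + 251 = 990.2 W.
Radiated: εσ·A_surf·T⁴ with A_surf = 2A = 1.950 m².
T⁴ = 990.2/(0.89·5.67×10⁻⁸·1.950) = 1.006×10¹⁰ K⁴.

T ≈ 317 K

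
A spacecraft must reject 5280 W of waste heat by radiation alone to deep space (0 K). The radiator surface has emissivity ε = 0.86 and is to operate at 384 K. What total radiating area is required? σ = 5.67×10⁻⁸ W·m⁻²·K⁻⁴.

P = εσA T⁴ ⇒ A = P/(εσT⁴).
T⁴ = 2.174×10¹⁰ K⁴.
A = 5280/(0.86 × 5.67×10⁻⁸ × 2.174×10¹⁰).

A ≈ 4.98 m²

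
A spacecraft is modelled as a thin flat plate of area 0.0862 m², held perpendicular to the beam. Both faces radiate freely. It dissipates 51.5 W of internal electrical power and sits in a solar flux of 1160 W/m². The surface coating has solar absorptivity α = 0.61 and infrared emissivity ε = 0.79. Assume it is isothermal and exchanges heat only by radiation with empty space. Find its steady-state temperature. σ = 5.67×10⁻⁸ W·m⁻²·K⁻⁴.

T ≈ 347 K

At steady state, absorbed solar power + internal power = radiated power.
Absorbed: α·S·A_cross = 0.61·1160·0.08620 = 61.00 W (cross-section A).
Total input = 61.00 + 51.5 = 112.5 W.
Radiated: εσ·A_surf·T⁴ with A_surf = 2A = 0.1724 m².
T⁴ = 112.5/(0.79·5.67×10⁻⁸·0.1724) = 1.457×10¹⁰ K⁴.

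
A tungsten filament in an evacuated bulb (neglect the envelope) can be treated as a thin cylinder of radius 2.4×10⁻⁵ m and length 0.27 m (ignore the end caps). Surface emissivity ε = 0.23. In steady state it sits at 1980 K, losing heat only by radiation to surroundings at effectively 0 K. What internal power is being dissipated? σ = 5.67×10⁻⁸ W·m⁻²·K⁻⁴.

P ≈ 8.16 W

Steady state: P = εσA T⁴.
A = 2πrL = 4.072×10⁻⁵ m²; T⁴ = (1980)⁴ = 1.537×10¹³ K⁴.
P = 0.23 × 5.67×10⁻⁸ × 4.072×10⁻⁵ × 1.537×10¹³.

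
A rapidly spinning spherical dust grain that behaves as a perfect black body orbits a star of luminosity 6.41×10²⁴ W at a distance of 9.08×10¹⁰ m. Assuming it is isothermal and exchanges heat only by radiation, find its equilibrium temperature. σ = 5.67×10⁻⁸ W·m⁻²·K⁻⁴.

First find the stellar flux at distance d: S = L/(4πd²) = 6.41×10²⁴/(4π·(9.08×10¹⁰)²) = 61.87 W/m².
For an isothermal sphere, absorbed (1−a)S·πr² = emitted σ·4πr²·T⁴, so T⁴ = (1−a)S/(4σ).
T⁴ = 1.00·61.87/(4·5.67×10⁻⁸) = 2.728×10⁸ K⁴.

T ≈ 129 K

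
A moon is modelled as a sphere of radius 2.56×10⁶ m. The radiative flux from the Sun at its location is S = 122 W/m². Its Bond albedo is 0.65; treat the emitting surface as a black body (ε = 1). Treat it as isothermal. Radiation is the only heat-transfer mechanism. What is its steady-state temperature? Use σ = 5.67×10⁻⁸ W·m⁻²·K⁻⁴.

At equilibrium, absorbed power = emitted power.
Absorbing cross-section = πr² = 2.059×10¹³ m²; emitting surface = 4πr² = 8.235×10¹³ m² (ratio 4).
(1−a)S·A_cross = εσ·A_surf·T⁴  ⇒  T⁴ = (1−a)S/(4σ).
T⁴ = 0.350·122/(4·5.67×10⁻⁸) = 1.883×10⁸ K⁴.
T = (1.883×10⁸)^(1/4).

T ≈ 117 K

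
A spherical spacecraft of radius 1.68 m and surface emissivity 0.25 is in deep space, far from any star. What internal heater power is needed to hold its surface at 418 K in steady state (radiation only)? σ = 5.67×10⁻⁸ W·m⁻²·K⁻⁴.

P = εσ·4πr²·T⁴.
4πr² = 35.47 m²; T⁴ = 3.053×10¹⁰ K⁴.
P = 0.25·5.67×10⁻⁸·35.47·3.053×10¹⁰.

P ≈ 15300 W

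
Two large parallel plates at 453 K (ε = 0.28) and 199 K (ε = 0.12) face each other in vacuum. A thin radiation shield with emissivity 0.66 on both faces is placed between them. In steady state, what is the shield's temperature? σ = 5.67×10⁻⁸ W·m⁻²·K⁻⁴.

In steady state the net flux on the hot side equals that on the cold side.
σ(T₁⁴−T_s⁴)/D₁ = σ(T_s⁴−T₂⁴)/D₂, with D₁ = 1/ε₁+1/ε_s−1 = 4.087, D₂ = 1/ε_s+1/ε₂−1 = 8.848.
Solve for T_s⁴: T_s⁴ = (D₂·T₁⁴ + D₁·T₂⁴)/(D₁+D₂) = 2.930×10¹⁰ K⁴.

T_s ≈ 414 K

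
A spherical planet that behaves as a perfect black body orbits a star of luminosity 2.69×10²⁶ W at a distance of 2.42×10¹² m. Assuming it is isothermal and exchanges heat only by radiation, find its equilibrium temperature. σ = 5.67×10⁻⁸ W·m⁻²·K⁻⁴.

First find the stellar flux at distance d: S = L/(4πd²) = 2.69×10²⁶/(4π·(2.42×10¹²)²) = 3.655 W/m².
For an isothermal sphere, absorbed (1−a)S·πr² = emitted σ·4πr²·T⁴, so T⁴ = (1−a)S/(4σ).
T⁴ = 1.00·3.655/(4·5.67×10⁻⁸) = 1.612×10⁷ K⁴.

T ≈ 63.4 K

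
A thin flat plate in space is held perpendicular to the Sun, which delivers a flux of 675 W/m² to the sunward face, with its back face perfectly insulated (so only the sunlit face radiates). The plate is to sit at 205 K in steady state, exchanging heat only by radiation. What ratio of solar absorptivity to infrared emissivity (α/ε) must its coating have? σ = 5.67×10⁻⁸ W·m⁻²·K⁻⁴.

α/ε ≈ 0.148

Balance: αS·A = εσ·1A·T⁴ ⇒ α/ε = σT⁴/S.
α/ε = 5.67×10⁻⁸·(205)⁴/675 = 5.67×10⁻⁸·1.766×10⁹/675.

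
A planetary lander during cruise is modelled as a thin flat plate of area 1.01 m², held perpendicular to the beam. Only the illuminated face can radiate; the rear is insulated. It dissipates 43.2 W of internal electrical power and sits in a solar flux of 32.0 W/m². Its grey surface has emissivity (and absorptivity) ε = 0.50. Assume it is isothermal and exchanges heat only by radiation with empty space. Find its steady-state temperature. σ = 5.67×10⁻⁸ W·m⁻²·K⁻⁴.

T ≈ 213 K

At steady state, absorbed solar power + internal power = radiated power.
Absorbed: α·S·A_cross = 0.50·32.0·1.010 = 16.16 W (cross-section A).
Total input = 16.16 + 43.2 = 59.36 W.
Radiated: εσ·A_surf·T⁴ with A_surf = A = 1.010 m².
T⁴ = 59.36/(0.50·5.67×10⁻⁸·1.010) = 2.073×10⁹ K⁴.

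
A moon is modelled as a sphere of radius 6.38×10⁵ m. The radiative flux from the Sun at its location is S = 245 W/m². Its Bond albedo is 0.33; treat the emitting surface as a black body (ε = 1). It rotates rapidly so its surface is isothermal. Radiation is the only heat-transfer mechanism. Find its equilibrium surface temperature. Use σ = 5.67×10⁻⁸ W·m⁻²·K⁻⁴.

At equilibrium, absorbed power = emitted power.
Absorbing cross-section = πr² = 1.279×10¹² m²; emitting surface = 4πr² = 5.115×10¹² m² (ratio 4).
(1−a)S·A_cross = εσ·A_surf·T⁴  ⇒  T⁴ = (1−a)S/(4σ).
T⁴ = 0.670·245/(4·5.67×10⁻⁸) = 7.238×10⁸ K⁴.
T = (7.238×10⁸)^(1/4).

T ≈ 164 K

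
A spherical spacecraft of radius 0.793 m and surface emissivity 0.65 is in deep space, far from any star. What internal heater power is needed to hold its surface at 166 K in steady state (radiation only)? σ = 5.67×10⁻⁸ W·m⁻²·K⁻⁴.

P ≈ 221 W

P = εσ·4πr²·T⁴.
4πr² = 7.902 m²; T⁴ = 7.593×10⁸ K⁴.
P = 0.65·5.67×10⁻⁸·7.902·7.593×10⁸.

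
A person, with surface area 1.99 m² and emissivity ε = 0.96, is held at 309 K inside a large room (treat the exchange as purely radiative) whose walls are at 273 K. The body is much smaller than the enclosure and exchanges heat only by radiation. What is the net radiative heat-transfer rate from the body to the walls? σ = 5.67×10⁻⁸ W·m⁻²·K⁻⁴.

P_net ≈ 386 W

For a small grey body in a large enclosure: P_net = εσA(T_body⁴ − T_wall⁴).
A = 1.99 m²; T_body⁴ − T_wall⁴ = 9.117×10⁹ − 5.555×10⁹ = 3.562×10⁹ K⁴.
|P_net| = 0.96·5.67×10⁻⁸·1.990·3.562×10⁹.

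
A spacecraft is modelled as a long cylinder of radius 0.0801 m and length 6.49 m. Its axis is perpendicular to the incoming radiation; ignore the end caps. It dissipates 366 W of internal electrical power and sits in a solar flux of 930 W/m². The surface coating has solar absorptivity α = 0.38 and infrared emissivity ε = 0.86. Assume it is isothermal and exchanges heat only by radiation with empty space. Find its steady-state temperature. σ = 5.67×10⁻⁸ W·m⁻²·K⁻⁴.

T ≈ 260 K

At steady state, absorbed solar power + internal power = radiated power.
Absorbed: α·S·A_cross = 0.38·930·1.040 = 367.4 W (cross-section 2rL).
Total input = 367.4 + 366 = 733.4 W.
Radiated: εσ·A_surf·T⁴ with A_surf = 2πrL = 3.266 m².
T⁴ = 733.4/(0.86·5.67×10⁻⁸·3.266) = 4.605×10⁹ K⁴.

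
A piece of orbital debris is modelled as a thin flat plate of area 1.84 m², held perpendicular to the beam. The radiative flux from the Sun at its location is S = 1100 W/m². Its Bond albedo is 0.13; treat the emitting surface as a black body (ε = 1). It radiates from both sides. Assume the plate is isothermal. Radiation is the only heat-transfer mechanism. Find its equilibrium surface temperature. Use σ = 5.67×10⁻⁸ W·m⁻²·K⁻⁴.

T ≈ 303 K

At equilibrium, absorbed power = emitted power.
Absorbing cross-section = A = 1.840 m²; emitting surface = 2A = 3.680 m² (ratio 2).
(1−a)S·A_cross = εσ·A_surf·T⁴  ⇒  T⁴ = (1−a)S/(2σ).
T⁴ = 0.870·1100/(2·5.67×10⁻⁸) = 8.439×10⁹ K⁴.
T = (8.439×10⁹)^(1/4).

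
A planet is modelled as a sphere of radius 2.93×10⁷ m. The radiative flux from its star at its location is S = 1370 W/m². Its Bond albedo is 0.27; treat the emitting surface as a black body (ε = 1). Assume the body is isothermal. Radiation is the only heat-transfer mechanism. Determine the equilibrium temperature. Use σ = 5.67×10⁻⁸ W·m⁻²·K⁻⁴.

At equilibrium, absorbed power = emitted power.
Absorbing cross-section = πr² = 2.697×10¹⁵ m²; emitting surface = 4πr² = 1.079×10¹⁶ m² (ratio 4).
(1−a)S·A_cross = εσ·A_surf·T⁴  ⇒  T⁴ = (1−a)S/(4σ).
T⁴ = 0.730·1370/(4·5.67×10⁻⁸) = 4.410×10⁹ K⁴.
T = (4.410×10⁹)^(1/4).

T ≈ 258 K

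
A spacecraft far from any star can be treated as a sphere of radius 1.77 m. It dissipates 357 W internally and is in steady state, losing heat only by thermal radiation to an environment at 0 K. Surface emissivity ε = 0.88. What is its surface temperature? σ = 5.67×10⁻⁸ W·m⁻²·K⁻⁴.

Steady state: internal power = radiated power, P = εσA T⁴.
Radiating area A = 4πr² = 39.37 m².
T⁴ = P/(εσA) = 357/(0.88·5.67×10⁻⁸·39.37) = 1.817×10⁸ K⁴.
T = (1.817×10⁸)^(1/4).

T ≈ 116 K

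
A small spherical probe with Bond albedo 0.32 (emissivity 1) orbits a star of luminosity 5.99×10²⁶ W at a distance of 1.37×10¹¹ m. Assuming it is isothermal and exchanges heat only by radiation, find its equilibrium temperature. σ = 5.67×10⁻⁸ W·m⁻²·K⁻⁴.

First find the stellar flux at distance d: S = L/(4πd²) = 5.99×10²⁶/(4π·(1.37×10¹¹)²) = 2540 W/m².
For an isothermal sphere, absorbed (1−a)S·πr² = emitted σ·4πr²·T⁴, so T⁴ = (1−a)S/(4σ).
T⁴ = 0.680·2540/(4·5.67×10⁻⁸) = 7.615×10⁹ K⁴.

T ≈ 295 K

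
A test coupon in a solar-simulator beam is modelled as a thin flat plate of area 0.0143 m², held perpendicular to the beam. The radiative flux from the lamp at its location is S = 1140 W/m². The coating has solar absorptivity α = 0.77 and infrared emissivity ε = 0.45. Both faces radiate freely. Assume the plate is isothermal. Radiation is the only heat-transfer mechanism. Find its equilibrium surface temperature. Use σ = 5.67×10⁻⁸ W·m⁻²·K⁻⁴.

At equilibrium, absorbed power = emitted power.
Absorbing cross-section = A = 0.01430 m²; emitting surface = 2A = 0.02860 m² (ratio 2).
αS·A_cross = εσ·A_surf·T⁴  ⇒  T⁴ = αS/(ε·2σ).
T⁴ = 0.770·1140/(0.45·2·5.67×10⁻⁸) = 1.720×10¹⁰ K⁴.
T = (1.720×10¹⁰)^(1/4).

T ≈ 362 K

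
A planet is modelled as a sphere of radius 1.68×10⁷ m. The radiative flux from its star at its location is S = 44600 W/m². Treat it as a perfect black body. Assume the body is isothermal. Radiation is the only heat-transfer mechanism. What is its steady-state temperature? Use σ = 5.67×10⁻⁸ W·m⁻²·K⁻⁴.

T ≈ 666 K

At equilibrium, absorbed power = emitted power.
Absorbing cross-section = πr² = 8.867×10¹⁴ m²; emitting surface = 4πr² = 3.547×10¹⁵ m² (ratio 4).
S·A_cross = εσ·A_surf·T⁴  ⇒  T⁴ = S/(4σ).
T⁴ = 1.00·44600/(4·5.67×10⁻⁸) = 1.966×10¹¹ K⁴.
T = (1.966×10¹¹)^(1/4).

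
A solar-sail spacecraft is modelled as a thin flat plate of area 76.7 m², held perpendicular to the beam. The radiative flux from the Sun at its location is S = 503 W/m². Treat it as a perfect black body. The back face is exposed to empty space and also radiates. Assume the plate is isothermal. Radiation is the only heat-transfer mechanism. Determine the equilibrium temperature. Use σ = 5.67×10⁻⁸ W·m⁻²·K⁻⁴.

At equilibrium, absorbed power = emitted power.
Absorbing cross-section = A = 76.70 m²; emitting surface = 2A = 153.4 m² (ratio 2).
S·A_cross = εσ·A_surf·T⁴  ⇒  T⁴ = S/(2σ).
T⁴ = 1.00·503/(2·5.67×10⁻⁸) = 4.436×10⁹ K⁴.
T = (4.436×10⁹)^(1/4).

T ≈ 258 K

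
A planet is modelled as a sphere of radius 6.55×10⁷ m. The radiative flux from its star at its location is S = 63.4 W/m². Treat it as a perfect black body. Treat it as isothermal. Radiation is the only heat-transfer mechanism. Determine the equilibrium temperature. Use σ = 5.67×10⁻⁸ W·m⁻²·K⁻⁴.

T ≈ 129 K

At equilibrium, absorbed power = emitted power.
Absorbing cross-section = πr² = 1.348×10¹⁶ m²; emitting surface = 4πr² = 5.391×10¹⁶ m² (ratio 4).
S·A_cross = εσ·A_surf·T⁴  ⇒  T⁴ = S/(4σ).
T⁴ = 1.00·63.4/(4·5.67×10⁻⁸) = 2.795×10⁸ K⁴.
T = (2.795×10⁸)^(1/4).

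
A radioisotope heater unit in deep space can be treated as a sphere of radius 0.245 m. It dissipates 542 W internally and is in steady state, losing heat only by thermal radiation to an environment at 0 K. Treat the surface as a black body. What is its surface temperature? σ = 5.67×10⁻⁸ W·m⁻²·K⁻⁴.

Steady state: internal power = radiated power, P = εσA T⁴.
Radiating area A = 4πr² = 0.7543 m².
T⁴ = P/(εσA) = 542/(1.0·5.67×10⁻⁸·0.7543) = 1.267×10¹⁰ K⁴.
T = (1.267×10¹⁰)^(1/4).

T ≈ 336 K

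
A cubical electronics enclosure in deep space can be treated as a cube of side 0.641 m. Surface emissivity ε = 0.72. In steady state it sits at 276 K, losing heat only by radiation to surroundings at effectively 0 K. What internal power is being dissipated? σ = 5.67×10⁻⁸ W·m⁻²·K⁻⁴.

P ≈ 584 W

Steady state: P = εσA T⁴.
A = 6L² = 2.465 m²; T⁴ = (276)⁴ = 5.803×10⁹ K⁴.
P = 0.72 × 5.67×10⁻⁸ × 2.465 × 5.803×10⁹.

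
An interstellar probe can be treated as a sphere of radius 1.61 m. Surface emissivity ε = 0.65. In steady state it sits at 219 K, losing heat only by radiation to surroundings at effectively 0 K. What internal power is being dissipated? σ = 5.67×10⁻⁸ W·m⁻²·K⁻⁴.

P ≈ 2760 W

Steady state: P = εσA T⁴.
A = 4πr² = 32.57 m²; T⁴ = (219)⁴ = 2.300×10⁹ K⁴.
P = 0.65 × 5.67×10⁻⁸ × 32.57 × 2.300×10⁹.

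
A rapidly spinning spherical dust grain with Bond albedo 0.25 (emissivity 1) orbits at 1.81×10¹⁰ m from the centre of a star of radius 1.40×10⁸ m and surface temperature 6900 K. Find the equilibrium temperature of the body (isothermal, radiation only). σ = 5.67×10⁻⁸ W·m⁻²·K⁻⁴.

The star's surface emits σT_*⁴; at distance d the flux is S = σT_*⁴(R_*/d)².
S = 5.67×10⁻⁸·(6900)⁴·(1.40×10⁸/1.81×10¹⁰)² = 7689 W/m².
For an isothermal sphere T⁴ = (1−a)S/(4σ) = 2.543×10¹⁰ K⁴.

T ≈ 399 K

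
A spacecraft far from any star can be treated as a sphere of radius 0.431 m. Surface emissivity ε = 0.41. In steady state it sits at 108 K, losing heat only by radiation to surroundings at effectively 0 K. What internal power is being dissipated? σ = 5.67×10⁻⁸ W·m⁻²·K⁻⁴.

P ≈ 7.38 W

Steady state: P = εσA T⁴.
A = 4πr² = 2.334 m²; T⁴ = (108)⁴ = 1.360×10⁸ K⁴.
P = 0.41 × 5.67×10⁻⁸ × 2.334 × 1.360×10⁸.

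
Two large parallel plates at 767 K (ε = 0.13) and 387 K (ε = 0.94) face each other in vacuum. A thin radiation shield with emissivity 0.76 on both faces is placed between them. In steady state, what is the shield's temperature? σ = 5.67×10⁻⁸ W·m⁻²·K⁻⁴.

In steady state the net flux on the hot side equals that on the cold side.
σ(T₁⁴−T_s⁴)/D₁ = σ(T_s⁴−T₂⁴)/D₂, with D₁ = 1/ε₁+1/ε_s−1 = 8.008, D₂ = 1/ε_s+1/ε₂−1 = 1.380.
Solve for T_s⁴: T_s⁴ = (D₂·T₁⁴ + D₁·T₂⁴)/(D₁+D₂) = 6.999×10¹⁰ K⁴.

T_s ≈ 514 K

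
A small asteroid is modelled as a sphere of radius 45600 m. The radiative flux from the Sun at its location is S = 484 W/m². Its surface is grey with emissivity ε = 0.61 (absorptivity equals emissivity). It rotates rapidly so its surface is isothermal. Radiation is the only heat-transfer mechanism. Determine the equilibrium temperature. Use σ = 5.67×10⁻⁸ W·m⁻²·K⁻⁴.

At equilibrium, absorbed power = emitted power.
Absorbing cross-section = πr² = 6.533×10⁹ m²; emitting surface = 4πr² = 2.613×10¹⁰ m² (ratio 4).
εS·A_cross = εσ·A_surf·T⁴  ⇒  T⁴ = S/(4σ)   (ε cancels).
T⁴ = 484/(4·5.67×10⁻⁸) = 2.134×10⁹ K⁴.
T = (2.134×10⁹)^(1/4).

T ≈ 215 K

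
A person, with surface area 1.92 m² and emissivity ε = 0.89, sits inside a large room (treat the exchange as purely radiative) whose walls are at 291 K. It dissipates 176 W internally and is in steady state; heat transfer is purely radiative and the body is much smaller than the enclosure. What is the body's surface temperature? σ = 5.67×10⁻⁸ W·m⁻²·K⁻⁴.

T ≈ 308 K

For a small grey body in a large enclosure, net radiated power = εσA(T⁴ − T_w⁴).
Steady state: P = εσA(T⁴ − T_w⁴) with A = 1.92 m².
T⁴ = P/(εσA) + T_w⁴ = 176/(0.89·5.67×10⁻⁸·1.920) + (291)⁴
    = 1.817×10⁹ + 7.171×10⁹ = 8.987×10⁹ K⁴.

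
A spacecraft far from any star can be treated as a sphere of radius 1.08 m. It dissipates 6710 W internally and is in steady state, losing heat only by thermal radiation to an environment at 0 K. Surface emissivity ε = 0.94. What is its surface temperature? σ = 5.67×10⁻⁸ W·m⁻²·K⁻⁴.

Steady state: internal power = radiated power, P = εσA T⁴.
Radiating area A = 4πr² = 14.66 m².
T⁴ = P/(εσA) = 6710/(0.94·5.67×10⁻⁸·14.66) = 8.589×10⁹ K⁴.
T = (8.589×10⁹)^(1/4).

T ≈ 304 K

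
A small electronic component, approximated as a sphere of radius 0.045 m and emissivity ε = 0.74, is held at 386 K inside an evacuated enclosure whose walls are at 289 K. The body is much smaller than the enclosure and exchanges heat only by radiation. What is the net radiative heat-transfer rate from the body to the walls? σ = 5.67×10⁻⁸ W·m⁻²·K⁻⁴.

P_net ≈ 16.3 W

For a small grey body in a large enclosure: P_net = εσA(T_body⁴ − T_wall⁴).
A = 4πr² = 0.02545 m²; T_body⁴ − T_wall⁴ = 2.220×10¹⁰ − 6.976×10⁹ = 1.522×10¹⁰ K⁴.
|P_net| = 0.74·5.67×10⁻⁸·0.02545·1.522×10¹⁰.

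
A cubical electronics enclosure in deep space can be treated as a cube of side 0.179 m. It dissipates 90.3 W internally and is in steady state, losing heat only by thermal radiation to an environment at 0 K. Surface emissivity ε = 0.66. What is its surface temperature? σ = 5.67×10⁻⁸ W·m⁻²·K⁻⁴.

Steady state: internal power = radiated power, P = εσA T⁴.
Radiating area A = 6L² = 0.1922 m².
T⁴ = P/(εσA) = 90.3/(0.66·5.67×10⁻⁸·0.1922) = 1.255×10¹⁰ K⁴.
T = (1.255×10¹⁰)^(1/4).

T ≈ 335 K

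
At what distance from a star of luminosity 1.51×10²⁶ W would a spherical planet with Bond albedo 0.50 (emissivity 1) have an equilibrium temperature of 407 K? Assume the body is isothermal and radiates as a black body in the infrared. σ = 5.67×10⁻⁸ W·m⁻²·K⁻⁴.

d ≈ 3.11×10¹⁰ m

For an isothermal black-emitting sphere, (1−a)S·πr² = σ·4πr²·T⁴ ⇒ S = 4σT⁴/(1−a).
S = 4·5.67×10⁻⁸·(407)⁴/0.500 = 12450 W/m².
Flux falls as S = L/(4πd²), so d = √(L/(4πS)) = √(1.51×10²⁶/(4π·12450)).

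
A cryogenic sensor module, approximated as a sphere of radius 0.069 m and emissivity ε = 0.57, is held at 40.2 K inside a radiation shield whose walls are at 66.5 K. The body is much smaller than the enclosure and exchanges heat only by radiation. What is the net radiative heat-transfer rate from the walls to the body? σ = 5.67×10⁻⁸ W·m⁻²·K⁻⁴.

For a small grey body in a large enclosure: P_net = εσA(T_body⁴ − T_wall⁴).
A = 4πr² = 0.05983 m²; T_body⁴ − T_wall⁴ = 2.612×10⁶ − 1.956×10⁷ = -1.694×10⁷ K⁴.
|P_net| = 0.57·5.67×10⁻⁸·0.05983·1.694×10⁷.

P_net ≈ 0.0328 W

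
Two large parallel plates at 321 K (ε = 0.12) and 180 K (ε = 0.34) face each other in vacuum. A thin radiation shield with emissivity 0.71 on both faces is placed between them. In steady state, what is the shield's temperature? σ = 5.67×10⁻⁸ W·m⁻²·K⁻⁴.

T_s ≈ 247 K

In steady state the net flux on the hot side equals that on the cold side.
σ(T₁⁴−T_s⁴)/D₁ = σ(T_s⁴−T₂⁴)/D₂, with D₁ = 1/ε₁+1/ε_s−1 = 8.742, D₂ = 1/ε_s+1/ε₂−1 = 3.350.
Solve for T_s⁴: T_s⁴ = (D₂·T₁⁴ + D₁·T₂⁴)/(D₁+D₂) = 3.700×10⁹ K⁴.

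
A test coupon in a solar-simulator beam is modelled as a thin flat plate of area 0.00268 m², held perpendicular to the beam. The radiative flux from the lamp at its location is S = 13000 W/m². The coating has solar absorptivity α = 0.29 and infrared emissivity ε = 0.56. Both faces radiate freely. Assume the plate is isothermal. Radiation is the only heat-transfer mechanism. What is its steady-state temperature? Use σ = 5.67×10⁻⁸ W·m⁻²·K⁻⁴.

T ≈ 494 K

At equilibrium, absorbed power = emitted power.
Absorbing cross-section = A = 0.002680 m²; emitting surface = 2A = 0.005360 m² (ratio 2).
αS·A_cross = εσ·A_surf·T⁴  ⇒  T⁴ = αS/(ε·2σ).
T⁴ = 0.290·13000/(0.56·2·5.67×10⁻⁸) = 5.937×10¹⁰ K⁴.
T = (5.937×10¹⁰)^(1/4).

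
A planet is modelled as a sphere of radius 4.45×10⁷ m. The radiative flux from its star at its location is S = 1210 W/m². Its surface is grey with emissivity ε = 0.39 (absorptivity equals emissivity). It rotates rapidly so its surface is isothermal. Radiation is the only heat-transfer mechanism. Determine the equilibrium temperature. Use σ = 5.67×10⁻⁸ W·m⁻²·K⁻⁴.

T ≈ 270 K

At equilibrium, absorbed power = emitted power.
Absorbing cross-section = πr² = 6.221×10¹⁵ m²; emitting surface = 4πr² = 2.488×10¹⁶ m² (ratio 4).
εS·A_cross = εσ·A_surf·T⁴  ⇒  T⁴ = S/(4σ)   (ε cancels).
T⁴ = 1210/(4·5.67×10⁻⁸) = 5.335×10⁹ K⁴.
T = (5.335×10⁹)^(1/4).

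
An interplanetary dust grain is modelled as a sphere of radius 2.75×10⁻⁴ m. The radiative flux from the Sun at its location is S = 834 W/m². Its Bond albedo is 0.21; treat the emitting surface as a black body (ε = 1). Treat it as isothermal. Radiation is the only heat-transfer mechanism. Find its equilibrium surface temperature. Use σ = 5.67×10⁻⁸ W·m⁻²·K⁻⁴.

T ≈ 232 K

At equilibrium, absorbed power = emitted power.
Absorbing cross-section = πr² = 2.376×10⁻⁷ m²; emitting surface = 4πr² = 9.503×10⁻⁷ m² (ratio 4).
(1−a)S·A_cross = εσ·A_surf·T⁴  ⇒  T⁴ = (1−a)S/(4σ).
T⁴ = 0.790·834/(4·5.67×10⁻⁸) = 2.905×10⁹ K⁴.
T = (2.905×10⁹)^(1/4).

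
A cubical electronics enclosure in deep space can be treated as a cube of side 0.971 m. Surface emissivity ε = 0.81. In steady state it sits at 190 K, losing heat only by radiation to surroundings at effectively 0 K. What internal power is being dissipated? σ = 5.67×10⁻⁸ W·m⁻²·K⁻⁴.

P ≈ 339 W

Steady state: P = εσA T⁴.
A = 6L² = 5.657 m²; T⁴ = (190)⁴ = 1.303×10⁹ K⁴.
P = 0.81 × 5.67×10⁻⁸ × 5.657 × 1.303×10⁹.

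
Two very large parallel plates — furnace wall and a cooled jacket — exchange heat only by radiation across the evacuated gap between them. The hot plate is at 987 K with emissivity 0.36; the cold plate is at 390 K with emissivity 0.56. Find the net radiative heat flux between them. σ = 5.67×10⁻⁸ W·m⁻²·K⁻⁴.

q ≈ 14700 W/m²

For two infinite grey parallel plates, q = σ(T₁⁴ − T₂⁴)/(1/ε₁ + 1/ε₂ − 1).
T₁⁴ − T₂⁴ = 9.490×10¹¹ − 2.313×10¹⁰ = 9.259×10¹¹ K⁴.
1/ε₁ + 1/ε₂ − 1 = 2.778 + 1.786 − 1 = 3.563.
q = 5.67×10⁻⁸ × 9.259×10¹¹ / 3.563.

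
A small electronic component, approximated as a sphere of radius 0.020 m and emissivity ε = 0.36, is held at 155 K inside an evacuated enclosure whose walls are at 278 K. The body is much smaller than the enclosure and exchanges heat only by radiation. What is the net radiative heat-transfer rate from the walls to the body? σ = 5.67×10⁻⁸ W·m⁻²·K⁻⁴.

P_net ≈ 0.554 W

For a small grey body in a large enclosure: P_net = εσA(T_body⁴ − T_wall⁴).
A = 4πr² = 0.005027 m²; T_body⁴ − T_wall⁴ = 5.772×10⁸ − 5.973×10⁹ = -5.396×10⁹ K⁴.
|P_net| = 0.36·5.67×10⁻⁸·0.005027·5.396×10⁹.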